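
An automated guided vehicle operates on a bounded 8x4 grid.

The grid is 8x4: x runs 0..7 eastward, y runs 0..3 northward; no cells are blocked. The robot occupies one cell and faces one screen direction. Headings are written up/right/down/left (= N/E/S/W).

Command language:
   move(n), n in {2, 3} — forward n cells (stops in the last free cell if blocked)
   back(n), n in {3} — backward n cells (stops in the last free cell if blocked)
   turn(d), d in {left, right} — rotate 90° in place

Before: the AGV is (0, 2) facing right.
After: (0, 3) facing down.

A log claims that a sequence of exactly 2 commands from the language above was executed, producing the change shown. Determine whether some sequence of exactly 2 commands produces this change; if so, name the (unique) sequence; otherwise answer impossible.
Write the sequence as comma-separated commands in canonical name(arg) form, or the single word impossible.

turn(right), back(3)

key: cell and facing (now S) both changed — the 2 commands mix motion and turning
from: (0, 2) facing right
1. turn(right) → (0, 2) facing down
2. back(3) → (0, 3) facing down
no other 2-command option fits: unique.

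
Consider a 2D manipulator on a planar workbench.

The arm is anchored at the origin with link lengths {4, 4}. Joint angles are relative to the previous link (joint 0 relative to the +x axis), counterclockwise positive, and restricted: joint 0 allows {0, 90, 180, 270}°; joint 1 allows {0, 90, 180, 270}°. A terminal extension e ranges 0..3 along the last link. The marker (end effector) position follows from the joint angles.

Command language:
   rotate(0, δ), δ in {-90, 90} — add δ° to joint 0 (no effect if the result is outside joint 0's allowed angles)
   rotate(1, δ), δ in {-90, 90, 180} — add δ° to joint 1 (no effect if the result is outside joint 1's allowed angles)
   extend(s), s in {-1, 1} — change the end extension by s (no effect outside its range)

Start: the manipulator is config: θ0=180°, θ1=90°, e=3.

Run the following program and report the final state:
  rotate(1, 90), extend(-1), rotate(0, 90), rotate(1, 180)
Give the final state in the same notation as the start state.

t0: config: θ0=180°, θ1=90°, e=3
1. rotate(1, 90) → config: θ0=180°, θ1=180°, e=3
2. extend(-1) → config: θ0=180°, θ1=180°, e=2
3. rotate(0, 90) → config: θ0=270°, θ1=180°, e=2
4. rotate(1, 180) → config: θ0=270°, θ1=0°, e=2

config: θ0=270°, θ1=0°, e=2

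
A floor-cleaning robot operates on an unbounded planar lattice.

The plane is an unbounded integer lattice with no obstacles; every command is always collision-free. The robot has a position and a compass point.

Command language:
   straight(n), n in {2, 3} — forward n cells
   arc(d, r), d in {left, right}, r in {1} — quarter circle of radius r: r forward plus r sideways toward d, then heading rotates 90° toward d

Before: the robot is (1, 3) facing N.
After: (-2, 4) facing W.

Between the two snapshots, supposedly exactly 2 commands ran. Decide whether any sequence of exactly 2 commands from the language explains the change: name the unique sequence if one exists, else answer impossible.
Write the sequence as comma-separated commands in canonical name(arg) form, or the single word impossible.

arc(left, 1), straight(2)

key: order matters: swapping arc(left, 1) and straight(2) lands elsewhere
start: (1, 3) facing N
t=1 arc(left, 1) ⇒ (0, 4) facing W
t=2 straight(2) ⇒ (-2, 4) facing W
uniquely the one of 16 2-step routes that fits.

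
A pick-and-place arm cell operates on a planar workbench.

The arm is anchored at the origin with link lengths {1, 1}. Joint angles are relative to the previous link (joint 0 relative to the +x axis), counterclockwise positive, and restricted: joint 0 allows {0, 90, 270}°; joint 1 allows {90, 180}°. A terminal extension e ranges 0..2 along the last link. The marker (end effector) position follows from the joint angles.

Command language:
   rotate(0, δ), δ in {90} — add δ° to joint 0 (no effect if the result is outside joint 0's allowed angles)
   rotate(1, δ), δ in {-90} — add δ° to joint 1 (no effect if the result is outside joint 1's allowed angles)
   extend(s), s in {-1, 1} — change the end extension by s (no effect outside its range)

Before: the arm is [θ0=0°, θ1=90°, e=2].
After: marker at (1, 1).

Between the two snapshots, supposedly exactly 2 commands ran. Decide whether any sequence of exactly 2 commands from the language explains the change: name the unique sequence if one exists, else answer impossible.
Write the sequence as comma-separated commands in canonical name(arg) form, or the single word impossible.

begin: [θ0=0°, θ1=90°, e=2]
1. extend(-1) → [θ0=0°, θ1=90°, e=1]
2. extend(-1) → [θ0=0°, θ1=90°, e=0]
no other 2-command option fits: unique.

extend(-1), extend(-1)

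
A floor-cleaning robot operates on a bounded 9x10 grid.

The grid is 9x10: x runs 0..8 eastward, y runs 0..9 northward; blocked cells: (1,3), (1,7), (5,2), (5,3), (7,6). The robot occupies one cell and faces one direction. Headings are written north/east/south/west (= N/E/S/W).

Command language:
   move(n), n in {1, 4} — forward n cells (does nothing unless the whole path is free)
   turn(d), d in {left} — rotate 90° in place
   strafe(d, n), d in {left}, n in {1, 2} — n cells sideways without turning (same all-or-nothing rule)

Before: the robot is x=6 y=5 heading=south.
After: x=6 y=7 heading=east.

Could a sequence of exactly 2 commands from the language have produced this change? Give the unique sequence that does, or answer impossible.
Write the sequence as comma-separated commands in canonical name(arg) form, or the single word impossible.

key: order matters: swapping turn(left) and strafe(left, 2) lands elsewhere
t0: x=6 y=5 heading=south
[1] after turn(left): x=6 y=5 heading=east
[2] after strafe(left, 2): x=6 y=7 heading=east
no other 2-command option fits: unique.

turn(left), strafe(left, 2)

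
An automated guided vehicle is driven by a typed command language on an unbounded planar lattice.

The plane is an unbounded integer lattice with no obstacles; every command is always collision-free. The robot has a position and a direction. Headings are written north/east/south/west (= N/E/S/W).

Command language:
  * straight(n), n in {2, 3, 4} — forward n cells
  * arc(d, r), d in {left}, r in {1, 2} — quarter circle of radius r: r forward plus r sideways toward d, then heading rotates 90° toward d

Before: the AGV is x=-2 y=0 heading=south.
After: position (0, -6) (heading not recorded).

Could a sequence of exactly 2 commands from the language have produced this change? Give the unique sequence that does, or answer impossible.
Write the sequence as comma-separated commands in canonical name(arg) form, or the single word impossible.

key: order matters: swapping straight(4) and arc(left, 2) lands elsewhere
start: x=-2 y=0 heading=south
t=1 straight(4) ⇒ x=-2 y=-4 heading=south
t=2 arc(left, 2) ⇒ x=0 y=-6 heading=east
no rival 2-sequence matches.

straight(4), arc(left, 2)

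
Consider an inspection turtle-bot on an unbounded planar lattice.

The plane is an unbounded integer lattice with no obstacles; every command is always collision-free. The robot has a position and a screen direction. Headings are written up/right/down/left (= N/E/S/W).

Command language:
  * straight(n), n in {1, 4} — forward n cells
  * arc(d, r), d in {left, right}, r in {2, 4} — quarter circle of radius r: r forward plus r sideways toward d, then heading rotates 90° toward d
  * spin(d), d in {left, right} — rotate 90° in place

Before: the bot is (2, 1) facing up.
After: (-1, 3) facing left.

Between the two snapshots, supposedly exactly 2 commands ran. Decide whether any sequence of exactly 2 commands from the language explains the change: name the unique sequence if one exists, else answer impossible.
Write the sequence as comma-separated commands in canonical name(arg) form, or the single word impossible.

key: position moved to (-1,3) AND the heading swung to W — translation plus rotation needed
start: (2, 1) facing up
step 1 (arc(left, 2)): (0, 3) facing left
step 2 (straight(1)): (-1, 3) facing left
no other 2-command option fits: unique.

arc(left, 2), straight(1)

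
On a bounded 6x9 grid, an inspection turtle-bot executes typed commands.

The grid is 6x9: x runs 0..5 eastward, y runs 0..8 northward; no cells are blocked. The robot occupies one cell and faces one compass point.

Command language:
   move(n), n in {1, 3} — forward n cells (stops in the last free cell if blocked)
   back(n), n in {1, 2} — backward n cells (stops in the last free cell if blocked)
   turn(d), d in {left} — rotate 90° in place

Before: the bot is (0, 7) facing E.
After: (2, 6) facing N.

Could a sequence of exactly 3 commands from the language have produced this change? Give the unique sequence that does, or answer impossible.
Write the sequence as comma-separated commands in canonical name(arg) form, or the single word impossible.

checked all 3-command options: none fits.

impossible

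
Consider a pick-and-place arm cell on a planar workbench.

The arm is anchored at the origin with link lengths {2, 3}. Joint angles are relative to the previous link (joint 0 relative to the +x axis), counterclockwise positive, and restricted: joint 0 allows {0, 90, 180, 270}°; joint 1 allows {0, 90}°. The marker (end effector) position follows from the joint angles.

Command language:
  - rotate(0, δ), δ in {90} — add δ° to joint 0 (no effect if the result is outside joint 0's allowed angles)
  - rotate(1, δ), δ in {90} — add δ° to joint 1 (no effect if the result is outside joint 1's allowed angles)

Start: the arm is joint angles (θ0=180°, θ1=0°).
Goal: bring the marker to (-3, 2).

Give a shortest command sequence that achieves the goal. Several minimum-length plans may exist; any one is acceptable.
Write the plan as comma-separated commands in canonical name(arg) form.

begin: joint angles (θ0=180°, θ1=0°)
step 1 (rotate(0, 90)): joint angles (θ0=270°, θ1=0°)
step 2 (rotate(0, 90)): joint angles (θ0=0°, θ1=0°)
step 3 (rotate(0, 90)): joint angles (θ0=90°, θ1=0°)
step 4 (rotate(1, 90)): joint angles (θ0=90°, θ1=90°)
shorter routes all fall short; 4 is best.

rotate(0, 90), rotate(0, 90), rotate(0, 90), rotate(1, 90)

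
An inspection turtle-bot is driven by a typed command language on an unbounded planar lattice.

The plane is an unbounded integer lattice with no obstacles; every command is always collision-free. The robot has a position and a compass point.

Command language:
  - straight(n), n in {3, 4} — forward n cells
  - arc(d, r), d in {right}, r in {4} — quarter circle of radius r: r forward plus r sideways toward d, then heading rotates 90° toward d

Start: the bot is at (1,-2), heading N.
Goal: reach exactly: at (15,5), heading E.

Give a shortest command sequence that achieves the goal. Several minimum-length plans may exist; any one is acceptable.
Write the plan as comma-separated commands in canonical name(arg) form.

straight(3), arc(right, 4), straight(4), straight(3), straight(3)

t0: at (1,-2), heading N
1. straight(3) → at (1,1), heading N
2. arc(right, 4) → at (5,5), heading E
3. straight(4) → at (9,5), heading E
4. straight(3) → at (12,5), heading E
5. straight(3) → at (15,5), heading E
no 4-step plan works, so 5 is optimal.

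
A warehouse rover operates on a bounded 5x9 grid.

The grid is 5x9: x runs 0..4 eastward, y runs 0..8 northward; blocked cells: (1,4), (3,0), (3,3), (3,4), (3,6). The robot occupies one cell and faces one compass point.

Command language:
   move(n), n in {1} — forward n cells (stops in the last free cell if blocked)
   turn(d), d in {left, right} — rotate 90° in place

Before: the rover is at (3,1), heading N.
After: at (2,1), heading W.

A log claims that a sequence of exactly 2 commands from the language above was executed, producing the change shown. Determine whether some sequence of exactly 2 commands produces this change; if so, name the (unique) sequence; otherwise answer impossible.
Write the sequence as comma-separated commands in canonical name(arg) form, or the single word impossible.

turn(left), move(1)

key: running move(1) before turn(left) would end elsewhere — order is forced
from: at (3,1), heading N
step 1 (turn(left)): at (3,1), heading W
step 2 (move(1)): at (2,1), heading W
no rival 2-sequence matches.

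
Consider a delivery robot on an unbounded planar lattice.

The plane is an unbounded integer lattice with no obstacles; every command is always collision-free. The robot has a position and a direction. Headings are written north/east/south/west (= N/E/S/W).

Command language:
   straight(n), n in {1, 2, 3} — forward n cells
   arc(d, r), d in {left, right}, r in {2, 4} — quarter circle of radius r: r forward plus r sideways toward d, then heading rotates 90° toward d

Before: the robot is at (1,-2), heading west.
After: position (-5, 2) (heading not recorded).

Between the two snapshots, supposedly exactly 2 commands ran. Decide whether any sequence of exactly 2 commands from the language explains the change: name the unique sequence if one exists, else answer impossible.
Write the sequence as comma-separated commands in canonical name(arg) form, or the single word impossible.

straight(2), arc(right, 4)

key: order matters: swapping straight(2) and arc(right, 4) lands elsewhere
initial: at (1,-2), heading west
[1] after straight(2): at (-1,-2), heading west
[2] after arc(right, 4): at (-5,2), heading north
all 49 alternatives checked — unique.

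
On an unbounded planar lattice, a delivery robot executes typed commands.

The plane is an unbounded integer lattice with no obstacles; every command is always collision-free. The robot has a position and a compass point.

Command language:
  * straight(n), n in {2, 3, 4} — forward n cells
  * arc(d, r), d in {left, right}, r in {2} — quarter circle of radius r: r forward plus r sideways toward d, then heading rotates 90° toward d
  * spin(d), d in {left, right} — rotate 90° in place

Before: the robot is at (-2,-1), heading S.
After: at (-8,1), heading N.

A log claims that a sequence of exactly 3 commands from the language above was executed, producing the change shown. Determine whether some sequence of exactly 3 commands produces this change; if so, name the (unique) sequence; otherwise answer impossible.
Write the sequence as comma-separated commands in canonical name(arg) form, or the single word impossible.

key: cell and facing (now N) both changed — the 3 commands mix motion and turning
from: at (-2,-1), heading S
[1] after spin(right): at (-2,-1), heading W
[2] after straight(4): at (-6,-1), heading W
[3] after arc(right, 2): at (-8,1), heading N
no rival 3-sequence matches.

spin(right), straight(4), arc(right, 2)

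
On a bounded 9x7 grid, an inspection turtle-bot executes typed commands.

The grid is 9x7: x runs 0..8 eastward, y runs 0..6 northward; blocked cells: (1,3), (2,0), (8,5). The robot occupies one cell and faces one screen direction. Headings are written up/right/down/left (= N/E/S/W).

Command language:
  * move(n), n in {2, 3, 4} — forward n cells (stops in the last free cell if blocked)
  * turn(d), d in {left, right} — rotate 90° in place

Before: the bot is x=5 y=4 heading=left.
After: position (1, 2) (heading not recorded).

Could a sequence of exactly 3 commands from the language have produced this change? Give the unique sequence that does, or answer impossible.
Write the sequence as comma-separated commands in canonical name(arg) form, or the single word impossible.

impossible

every 3-command combo misses the target.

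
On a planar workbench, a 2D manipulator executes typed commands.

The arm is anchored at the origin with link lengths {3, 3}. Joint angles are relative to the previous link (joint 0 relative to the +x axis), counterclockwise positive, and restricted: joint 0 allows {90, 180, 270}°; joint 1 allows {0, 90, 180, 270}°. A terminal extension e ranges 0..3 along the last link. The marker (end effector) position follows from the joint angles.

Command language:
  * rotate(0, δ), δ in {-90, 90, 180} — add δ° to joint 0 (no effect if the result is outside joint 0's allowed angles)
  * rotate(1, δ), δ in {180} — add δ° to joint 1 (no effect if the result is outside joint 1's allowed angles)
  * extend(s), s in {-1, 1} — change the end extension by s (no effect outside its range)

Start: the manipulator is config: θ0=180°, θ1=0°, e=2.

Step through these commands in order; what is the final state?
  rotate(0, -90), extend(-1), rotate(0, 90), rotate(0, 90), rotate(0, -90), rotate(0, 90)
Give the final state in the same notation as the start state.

config: θ0=270°, θ1=0°, e=1

from: config: θ0=180°, θ1=0°, e=2
1. rotate(0, -90) → config: θ0=90°, θ1=0°, e=2
2. extend(-1) → config: θ0=90°, θ1=0°, e=1
3. rotate(0, 90) → config: θ0=180°, θ1=0°, e=1
4. rotate(0, 90) → config: θ0=270°, θ1=0°, e=1
5. rotate(0, -90) → config: θ0=180°, θ1=0°, e=1
6. rotate(0, 90) → config: θ0=270°, θ1=0°, e=1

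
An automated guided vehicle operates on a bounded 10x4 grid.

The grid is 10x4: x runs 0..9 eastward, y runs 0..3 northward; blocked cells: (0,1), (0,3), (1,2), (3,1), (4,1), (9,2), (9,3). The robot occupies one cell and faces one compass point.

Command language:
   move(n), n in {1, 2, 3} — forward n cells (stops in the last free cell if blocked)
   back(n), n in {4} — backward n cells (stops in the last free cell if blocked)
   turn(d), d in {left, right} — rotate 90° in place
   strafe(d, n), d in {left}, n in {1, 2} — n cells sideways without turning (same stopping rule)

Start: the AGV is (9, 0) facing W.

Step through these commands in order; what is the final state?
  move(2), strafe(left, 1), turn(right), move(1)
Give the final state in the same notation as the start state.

begin: (9, 0) facing W
1. move(2) → (7, 0) facing W
2. strafe(left, 1) → (7, 0) facing W
3. turn(right) → (7, 0) facing N
4. move(1) → (7, 1) facing N

(7, 1) facing N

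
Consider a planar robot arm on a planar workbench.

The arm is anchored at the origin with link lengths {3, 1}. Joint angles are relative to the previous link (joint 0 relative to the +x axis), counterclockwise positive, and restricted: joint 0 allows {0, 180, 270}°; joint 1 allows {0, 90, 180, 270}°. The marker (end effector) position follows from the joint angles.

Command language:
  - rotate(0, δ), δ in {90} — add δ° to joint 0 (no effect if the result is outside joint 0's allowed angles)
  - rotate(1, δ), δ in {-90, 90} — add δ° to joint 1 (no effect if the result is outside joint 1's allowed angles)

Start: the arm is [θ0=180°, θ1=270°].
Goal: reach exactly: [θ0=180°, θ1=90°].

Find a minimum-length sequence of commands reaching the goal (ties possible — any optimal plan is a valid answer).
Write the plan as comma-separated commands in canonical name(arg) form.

rotate(1, 90), rotate(1, 90)

initial: [θ0=180°, θ1=270°]
[1] after rotate(1, 90): [θ0=180°, θ1=0°]
[2] after rotate(1, 90): [θ0=180°, θ1=90°]
nothing shorter than 2 reaches the goal.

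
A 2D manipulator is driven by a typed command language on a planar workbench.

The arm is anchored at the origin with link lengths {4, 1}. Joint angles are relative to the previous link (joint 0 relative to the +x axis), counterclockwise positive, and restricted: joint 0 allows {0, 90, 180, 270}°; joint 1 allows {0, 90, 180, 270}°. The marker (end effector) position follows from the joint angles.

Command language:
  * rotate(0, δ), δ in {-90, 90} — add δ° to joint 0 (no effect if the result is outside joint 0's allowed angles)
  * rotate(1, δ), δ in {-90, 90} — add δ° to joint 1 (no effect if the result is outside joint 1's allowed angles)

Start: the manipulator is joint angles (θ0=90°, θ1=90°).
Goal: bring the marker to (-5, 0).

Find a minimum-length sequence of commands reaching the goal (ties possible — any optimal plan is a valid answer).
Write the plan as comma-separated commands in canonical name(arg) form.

t0: joint angles (θ0=90°, θ1=90°)
1. rotate(1, -90) → joint angles (θ0=90°, θ1=0°)
2. rotate(0, 90) → joint angles (θ0=180°, θ1=0°)
nothing shorter than 2 reaches the goal.

rotate(1, -90), rotate(0, 90)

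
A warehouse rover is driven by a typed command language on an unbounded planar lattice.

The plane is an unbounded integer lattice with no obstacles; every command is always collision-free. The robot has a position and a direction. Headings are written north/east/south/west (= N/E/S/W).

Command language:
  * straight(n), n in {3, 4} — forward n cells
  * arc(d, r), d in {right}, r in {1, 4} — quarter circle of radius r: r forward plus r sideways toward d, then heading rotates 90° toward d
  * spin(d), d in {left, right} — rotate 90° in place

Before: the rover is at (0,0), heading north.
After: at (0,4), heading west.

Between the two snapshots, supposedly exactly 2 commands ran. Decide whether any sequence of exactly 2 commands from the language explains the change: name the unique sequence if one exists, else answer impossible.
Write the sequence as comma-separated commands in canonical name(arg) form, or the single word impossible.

key: running spin(left) before straight(4) would end elsewhere — order is forced
t0: at (0,0), heading north
step 1 (straight(4)): at (0,4), heading north
step 2 (spin(left)): at (0,4), heading west
no other 2-command option fits: unique.

straight(4), spin(left)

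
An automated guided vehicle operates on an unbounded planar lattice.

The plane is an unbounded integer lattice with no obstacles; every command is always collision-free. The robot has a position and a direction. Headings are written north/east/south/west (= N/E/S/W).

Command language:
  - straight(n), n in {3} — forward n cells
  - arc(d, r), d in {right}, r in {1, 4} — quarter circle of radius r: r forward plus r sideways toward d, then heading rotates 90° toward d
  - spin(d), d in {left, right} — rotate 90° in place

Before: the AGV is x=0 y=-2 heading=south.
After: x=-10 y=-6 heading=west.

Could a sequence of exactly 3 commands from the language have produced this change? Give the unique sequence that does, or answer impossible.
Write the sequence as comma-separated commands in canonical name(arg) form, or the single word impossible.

arc(right, 4), straight(3), straight(3)

key: order matters: swapping arc(right, 4) and straight(3) lands elsewhere
start: x=0 y=-2 heading=south
t=1 arc(right, 4) ⇒ x=-4 y=-6 heading=west
t=2 straight(3) ⇒ x=-7 y=-6 heading=west
t=3 straight(3) ⇒ x=-10 y=-6 heading=west
uniquely the one of 125 3-step routes that fits.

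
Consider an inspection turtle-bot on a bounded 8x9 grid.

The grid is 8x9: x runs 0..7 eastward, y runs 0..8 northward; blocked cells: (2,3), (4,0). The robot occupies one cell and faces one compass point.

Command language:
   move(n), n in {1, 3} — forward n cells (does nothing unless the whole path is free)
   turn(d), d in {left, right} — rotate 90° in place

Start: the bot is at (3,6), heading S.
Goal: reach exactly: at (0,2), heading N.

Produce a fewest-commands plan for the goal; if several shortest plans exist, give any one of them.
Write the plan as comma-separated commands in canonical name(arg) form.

move(1), move(3), turn(right), move(3), turn(right)

initial: at (3,6), heading S
t=1 move(1) ⇒ at (3,5), heading S
t=2 move(3) ⇒ at (3,2), heading S
t=3 turn(right) ⇒ at (3,2), heading W
t=4 move(3) ⇒ at (0,2), heading W
t=5 turn(right) ⇒ at (0,2), heading N
shorter routes all fall short; 5 is best.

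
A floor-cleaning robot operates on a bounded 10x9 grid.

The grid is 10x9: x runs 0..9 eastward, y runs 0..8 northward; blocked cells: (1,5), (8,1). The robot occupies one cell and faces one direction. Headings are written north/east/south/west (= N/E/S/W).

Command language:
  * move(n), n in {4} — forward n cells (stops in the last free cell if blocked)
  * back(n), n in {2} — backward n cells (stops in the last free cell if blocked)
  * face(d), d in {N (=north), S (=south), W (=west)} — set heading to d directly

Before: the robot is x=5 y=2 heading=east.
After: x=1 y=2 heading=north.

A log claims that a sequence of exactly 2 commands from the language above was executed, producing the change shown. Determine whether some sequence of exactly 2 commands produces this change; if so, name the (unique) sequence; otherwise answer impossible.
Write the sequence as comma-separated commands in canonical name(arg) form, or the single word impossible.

impossible

no 2-step route produces this change.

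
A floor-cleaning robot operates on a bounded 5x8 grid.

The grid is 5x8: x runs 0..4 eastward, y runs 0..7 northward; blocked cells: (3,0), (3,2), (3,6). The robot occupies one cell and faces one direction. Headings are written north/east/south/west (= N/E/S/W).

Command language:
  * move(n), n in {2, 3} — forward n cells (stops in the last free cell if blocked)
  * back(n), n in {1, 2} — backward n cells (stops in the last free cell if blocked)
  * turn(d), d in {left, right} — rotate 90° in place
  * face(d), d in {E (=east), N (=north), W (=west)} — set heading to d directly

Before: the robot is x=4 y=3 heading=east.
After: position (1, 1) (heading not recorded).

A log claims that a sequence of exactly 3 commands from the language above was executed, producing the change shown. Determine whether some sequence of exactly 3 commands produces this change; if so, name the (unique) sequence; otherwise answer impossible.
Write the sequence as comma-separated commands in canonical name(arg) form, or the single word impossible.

impossible

every 3-command combo misses the target.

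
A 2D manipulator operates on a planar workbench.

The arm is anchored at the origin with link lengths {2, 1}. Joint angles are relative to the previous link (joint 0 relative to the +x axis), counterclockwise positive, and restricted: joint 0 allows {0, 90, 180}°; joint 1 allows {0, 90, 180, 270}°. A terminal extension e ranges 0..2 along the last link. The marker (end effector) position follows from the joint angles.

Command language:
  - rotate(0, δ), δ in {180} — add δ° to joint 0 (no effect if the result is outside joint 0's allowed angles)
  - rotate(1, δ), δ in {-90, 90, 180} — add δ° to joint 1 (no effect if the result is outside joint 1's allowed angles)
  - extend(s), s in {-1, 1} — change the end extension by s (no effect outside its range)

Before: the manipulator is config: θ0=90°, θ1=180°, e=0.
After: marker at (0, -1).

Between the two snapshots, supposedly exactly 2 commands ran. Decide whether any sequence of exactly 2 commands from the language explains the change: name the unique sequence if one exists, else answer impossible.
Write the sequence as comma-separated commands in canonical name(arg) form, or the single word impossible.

extend(1), extend(1)

start: config: θ0=90°, θ1=180°, e=0
step 1 (extend(1)): config: θ0=90°, θ1=180°, e=1
step 2 (extend(1)): config: θ0=90°, θ1=180°, e=2
no other 2-command option fits: unique.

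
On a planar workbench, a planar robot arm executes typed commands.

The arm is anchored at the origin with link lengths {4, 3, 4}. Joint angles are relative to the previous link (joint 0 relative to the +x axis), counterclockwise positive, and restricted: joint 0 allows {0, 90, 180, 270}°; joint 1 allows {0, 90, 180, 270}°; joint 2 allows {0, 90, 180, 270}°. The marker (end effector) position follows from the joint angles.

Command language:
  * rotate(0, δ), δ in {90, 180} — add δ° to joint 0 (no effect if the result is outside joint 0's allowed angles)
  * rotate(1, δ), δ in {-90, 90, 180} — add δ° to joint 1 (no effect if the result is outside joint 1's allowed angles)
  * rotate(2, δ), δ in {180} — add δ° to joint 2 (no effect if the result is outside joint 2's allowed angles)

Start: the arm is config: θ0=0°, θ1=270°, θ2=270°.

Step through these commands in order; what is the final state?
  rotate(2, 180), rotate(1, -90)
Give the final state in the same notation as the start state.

start: config: θ0=0°, θ1=270°, θ2=270°
1. rotate(2, 180) → config: θ0=0°, θ1=270°, θ2=90°
2. rotate(1, -90) → config: θ0=0°, θ1=180°, θ2=90°

config: θ0=0°, θ1=180°, θ2=90°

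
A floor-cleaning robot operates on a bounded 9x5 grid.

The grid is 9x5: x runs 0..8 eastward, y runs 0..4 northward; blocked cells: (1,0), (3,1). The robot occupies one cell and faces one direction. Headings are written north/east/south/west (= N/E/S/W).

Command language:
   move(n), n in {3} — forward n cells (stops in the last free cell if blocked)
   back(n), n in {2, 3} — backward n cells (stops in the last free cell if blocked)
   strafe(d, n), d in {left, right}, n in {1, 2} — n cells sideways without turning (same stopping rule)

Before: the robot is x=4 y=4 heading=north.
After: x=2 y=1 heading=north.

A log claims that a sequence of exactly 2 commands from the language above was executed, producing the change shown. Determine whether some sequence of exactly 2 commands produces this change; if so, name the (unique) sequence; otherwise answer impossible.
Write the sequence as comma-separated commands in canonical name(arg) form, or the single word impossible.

strafe(left, 2), back(3)

key: heading stays N — no command in the sequence turns
begin: x=4 y=4 heading=north
step 1 (strafe(left, 2)): x=2 y=4 heading=north
step 2 (back(3)): x=2 y=1 heading=north
no rival 2-sequence matches.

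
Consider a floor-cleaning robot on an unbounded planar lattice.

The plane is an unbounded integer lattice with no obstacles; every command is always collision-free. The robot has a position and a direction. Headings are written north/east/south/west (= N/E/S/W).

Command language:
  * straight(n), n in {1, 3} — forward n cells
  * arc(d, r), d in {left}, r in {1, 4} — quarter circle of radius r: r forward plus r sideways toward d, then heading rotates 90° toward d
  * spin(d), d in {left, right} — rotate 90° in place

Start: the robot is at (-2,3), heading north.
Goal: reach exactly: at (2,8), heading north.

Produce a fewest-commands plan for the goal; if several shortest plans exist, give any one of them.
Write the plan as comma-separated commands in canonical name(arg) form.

straight(1), spin(right), arc(left, 4)

from: at (-2,3), heading north
step 1 (straight(1)): at (-2,4), heading north
step 2 (spin(right)): at (-2,4), heading east
step 3 (arc(left, 4)): at (2,8), heading north
nothing shorter than 3 reaches the goal.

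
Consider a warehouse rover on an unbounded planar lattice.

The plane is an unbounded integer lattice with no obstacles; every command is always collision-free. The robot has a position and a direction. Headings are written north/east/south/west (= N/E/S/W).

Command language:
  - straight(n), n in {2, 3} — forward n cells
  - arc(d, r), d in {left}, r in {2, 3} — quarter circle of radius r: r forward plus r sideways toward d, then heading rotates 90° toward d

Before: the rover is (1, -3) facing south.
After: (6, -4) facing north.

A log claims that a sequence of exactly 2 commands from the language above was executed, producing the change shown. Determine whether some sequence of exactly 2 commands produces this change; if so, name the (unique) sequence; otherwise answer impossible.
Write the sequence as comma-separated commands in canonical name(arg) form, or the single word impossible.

arc(left, 3), arc(left, 2)

key: order matters: swapping arc(left, 3) and arc(left, 2) lands elsewhere
t0: (1, -3) facing south
1. arc(left, 3) → (4, -6) facing east
2. arc(left, 2) → (6, -4) facing north
all 16 alternatives checked — unique.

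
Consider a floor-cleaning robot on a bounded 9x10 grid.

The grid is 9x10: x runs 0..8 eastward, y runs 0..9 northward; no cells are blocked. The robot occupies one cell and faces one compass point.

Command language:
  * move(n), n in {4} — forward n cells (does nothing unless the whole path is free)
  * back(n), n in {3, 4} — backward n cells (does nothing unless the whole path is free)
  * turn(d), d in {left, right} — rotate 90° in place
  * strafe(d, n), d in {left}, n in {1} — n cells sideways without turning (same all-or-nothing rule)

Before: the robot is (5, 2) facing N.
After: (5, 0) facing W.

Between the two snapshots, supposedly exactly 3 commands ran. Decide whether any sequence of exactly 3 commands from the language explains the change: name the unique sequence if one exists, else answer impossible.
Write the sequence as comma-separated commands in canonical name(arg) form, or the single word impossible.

key: order matters: swapping turn(left) and strafe(left, 1) lands elsewhere
start: (5, 2) facing N
1. turn(left) → (5, 2) facing W
2. strafe(left, 1) → (5, 1) facing W
3. strafe(left, 1) → (5, 0) facing W
all 216 alternatives checked — unique.

turn(left), strafe(left, 1), strafe(left, 1)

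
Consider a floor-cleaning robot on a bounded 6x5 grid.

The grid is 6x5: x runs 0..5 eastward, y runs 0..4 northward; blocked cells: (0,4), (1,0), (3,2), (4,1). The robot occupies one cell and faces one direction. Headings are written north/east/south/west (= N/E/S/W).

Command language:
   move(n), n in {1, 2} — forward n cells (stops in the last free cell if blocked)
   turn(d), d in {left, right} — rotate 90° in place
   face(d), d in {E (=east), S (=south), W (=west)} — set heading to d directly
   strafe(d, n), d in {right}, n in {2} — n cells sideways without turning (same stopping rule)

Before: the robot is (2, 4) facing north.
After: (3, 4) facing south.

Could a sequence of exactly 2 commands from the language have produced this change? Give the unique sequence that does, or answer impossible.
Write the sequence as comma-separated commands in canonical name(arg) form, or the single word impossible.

every 2-command combo misses the target.

impossible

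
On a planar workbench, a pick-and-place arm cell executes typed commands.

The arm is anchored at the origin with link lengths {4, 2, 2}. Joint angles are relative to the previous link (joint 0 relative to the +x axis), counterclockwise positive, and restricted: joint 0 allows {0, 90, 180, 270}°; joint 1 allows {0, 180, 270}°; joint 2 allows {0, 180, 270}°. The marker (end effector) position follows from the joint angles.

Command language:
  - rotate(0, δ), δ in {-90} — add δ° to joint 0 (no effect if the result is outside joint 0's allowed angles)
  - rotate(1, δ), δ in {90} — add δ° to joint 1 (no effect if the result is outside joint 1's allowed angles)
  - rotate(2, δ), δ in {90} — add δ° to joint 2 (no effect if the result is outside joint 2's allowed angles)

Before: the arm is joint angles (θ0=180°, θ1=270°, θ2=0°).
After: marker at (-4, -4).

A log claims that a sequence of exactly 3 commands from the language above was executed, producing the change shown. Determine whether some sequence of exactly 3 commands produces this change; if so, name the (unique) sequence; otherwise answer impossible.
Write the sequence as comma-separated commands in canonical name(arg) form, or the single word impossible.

begin: joint angles (θ0=180°, θ1=270°, θ2=0°)
step 1 (rotate(0, -90)): joint angles (θ0=90°, θ1=270°, θ2=0°)
step 2 (rotate(0, -90)): joint angles (θ0=0°, θ1=270°, θ2=0°)
step 3 (rotate(0, -90)): joint angles (θ0=270°, θ1=270°, θ2=0°)
no other 3-command option fits: unique.

rotate(0, -90), rotate(0, -90), rotate(0, -90)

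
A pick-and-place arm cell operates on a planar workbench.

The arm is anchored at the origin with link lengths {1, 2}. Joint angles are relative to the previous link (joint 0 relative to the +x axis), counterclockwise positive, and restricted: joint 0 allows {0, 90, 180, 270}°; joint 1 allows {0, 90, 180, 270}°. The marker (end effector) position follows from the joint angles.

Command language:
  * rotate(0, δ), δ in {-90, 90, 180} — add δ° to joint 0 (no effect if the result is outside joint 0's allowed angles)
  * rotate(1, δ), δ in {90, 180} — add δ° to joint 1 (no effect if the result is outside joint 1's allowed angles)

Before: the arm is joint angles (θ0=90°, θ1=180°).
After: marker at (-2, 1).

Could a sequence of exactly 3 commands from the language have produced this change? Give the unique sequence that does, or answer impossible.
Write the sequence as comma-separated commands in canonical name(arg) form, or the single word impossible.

rotate(1, 90), rotate(1, 90), rotate(1, 90)

initial: joint angles (θ0=90°, θ1=180°)
t=1 rotate(1, 90) ⇒ joint angles (θ0=90°, θ1=270°)
t=2 rotate(1, 90) ⇒ joint angles (θ0=90°, θ1=0°)
t=3 rotate(1, 90) ⇒ joint angles (θ0=90°, θ1=90°)
no other 3-command option fits: unique.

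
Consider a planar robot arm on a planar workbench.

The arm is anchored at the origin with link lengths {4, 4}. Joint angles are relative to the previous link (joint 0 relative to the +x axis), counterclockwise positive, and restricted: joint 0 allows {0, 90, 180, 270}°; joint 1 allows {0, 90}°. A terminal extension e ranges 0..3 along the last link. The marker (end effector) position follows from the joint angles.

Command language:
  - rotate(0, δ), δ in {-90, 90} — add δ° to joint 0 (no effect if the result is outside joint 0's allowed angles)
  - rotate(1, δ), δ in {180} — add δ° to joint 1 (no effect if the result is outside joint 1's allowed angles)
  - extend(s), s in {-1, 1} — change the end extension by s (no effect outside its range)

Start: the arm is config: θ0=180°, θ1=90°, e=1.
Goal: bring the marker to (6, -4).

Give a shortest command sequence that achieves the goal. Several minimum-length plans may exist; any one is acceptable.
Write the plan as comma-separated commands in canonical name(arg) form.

start: config: θ0=180°, θ1=90°, e=1
[1] after rotate(0, 90): config: θ0=270°, θ1=90°, e=1
[2] after extend(1): config: θ0=270°, θ1=90°, e=2
shorter routes all fall short; 2 is best.

rotate(0, 90), extend(1)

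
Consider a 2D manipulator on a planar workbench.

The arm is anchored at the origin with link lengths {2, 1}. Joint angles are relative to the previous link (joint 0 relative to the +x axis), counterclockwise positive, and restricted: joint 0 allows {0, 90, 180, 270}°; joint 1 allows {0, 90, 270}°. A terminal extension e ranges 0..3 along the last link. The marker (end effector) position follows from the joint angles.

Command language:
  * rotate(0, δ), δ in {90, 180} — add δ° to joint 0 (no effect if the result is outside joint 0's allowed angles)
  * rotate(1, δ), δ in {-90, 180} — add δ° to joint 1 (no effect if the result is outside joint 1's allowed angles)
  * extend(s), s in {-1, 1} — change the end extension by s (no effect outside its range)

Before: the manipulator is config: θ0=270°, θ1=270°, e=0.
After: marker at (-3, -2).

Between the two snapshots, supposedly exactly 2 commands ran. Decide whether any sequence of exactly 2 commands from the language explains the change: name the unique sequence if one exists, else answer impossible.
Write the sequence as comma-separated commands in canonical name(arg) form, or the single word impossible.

initial: config: θ0=270°, θ1=270°, e=0
t=1 extend(1) ⇒ config: θ0=270°, θ1=270°, e=1
t=2 extend(1) ⇒ config: θ0=270°, θ1=270°, e=2
no rival 2-sequence matches.

extend(1), extend(1)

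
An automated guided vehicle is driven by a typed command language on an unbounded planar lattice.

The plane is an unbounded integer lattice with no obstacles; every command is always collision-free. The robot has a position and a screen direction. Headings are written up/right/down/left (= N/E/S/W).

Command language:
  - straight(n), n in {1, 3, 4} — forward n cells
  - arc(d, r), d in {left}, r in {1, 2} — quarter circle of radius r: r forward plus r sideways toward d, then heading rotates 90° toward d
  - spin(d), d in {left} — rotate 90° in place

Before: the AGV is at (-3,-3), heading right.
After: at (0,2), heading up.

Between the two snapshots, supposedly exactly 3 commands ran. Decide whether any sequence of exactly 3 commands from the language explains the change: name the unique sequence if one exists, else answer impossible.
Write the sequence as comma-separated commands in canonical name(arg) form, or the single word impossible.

key: order matters: swapping straight(1) and straight(3) lands elsewhere
initial: at (-3,-3), heading right
t=1 straight(1) ⇒ at (-2,-3), heading right
t=2 arc(left, 2) ⇒ at (0,-1), heading up
t=3 straight(3) ⇒ at (0,2), heading up
uniquely the one of 216 3-step routes that fits.

straight(1), arc(left, 2), straight(3)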